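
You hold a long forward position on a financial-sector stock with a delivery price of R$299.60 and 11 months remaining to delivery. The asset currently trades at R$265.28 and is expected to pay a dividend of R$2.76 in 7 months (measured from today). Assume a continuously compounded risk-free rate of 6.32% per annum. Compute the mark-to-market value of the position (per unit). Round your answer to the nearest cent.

-R$20.12

PV(remaining dividends) I = 2.76·e^(−0.0632·7/12) = 2.6601
Current forward F = (S − I)·e^(rT) = (265.28 − 2.6601)·e^(0.0632·11/12) = 262.6199 × 1.059644 = 278.2836
Value (long) = (F − K)·e^(−rT) = (278.2836 − 299.60) × 0.943713 = -20.1166
Value = -R$20.12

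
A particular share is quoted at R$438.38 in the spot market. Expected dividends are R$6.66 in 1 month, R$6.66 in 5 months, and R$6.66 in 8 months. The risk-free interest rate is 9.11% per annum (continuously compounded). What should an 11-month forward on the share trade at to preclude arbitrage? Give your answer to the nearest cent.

R$455.59

PV(dividends) I = 6.66·e^(−0.0911·1/12) + 6.66·e^(−0.0911·5/12) + 6.66·e^(−0.0911·8/12)
I = 6.6096 + 6.4119 + 6.2676 = 19.2891
F = (S − I)·e^(rT) = (438.38 − 19.2891) · e^(0.0911·11/12)
= 419.0909 · e^0.083508 = 419.0909 × 1.087094 = R$455.59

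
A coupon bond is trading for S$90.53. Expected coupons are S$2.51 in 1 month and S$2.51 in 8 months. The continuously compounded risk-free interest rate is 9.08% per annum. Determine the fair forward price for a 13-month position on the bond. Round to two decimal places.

S$94.53

PV(coupons) I = 2.51·e^(−0.0908·1/12) + 2.51·e^(−0.0908·8/12)
I = 2.4911 + 2.3626 = 4.8537
F = (S − I)·e^(rT) = (90.53 − 4.8537) · e^(0.0908·13/12)
= 85.6763 · e^0.098367 = 85.6763 × 1.103368 = S$94.53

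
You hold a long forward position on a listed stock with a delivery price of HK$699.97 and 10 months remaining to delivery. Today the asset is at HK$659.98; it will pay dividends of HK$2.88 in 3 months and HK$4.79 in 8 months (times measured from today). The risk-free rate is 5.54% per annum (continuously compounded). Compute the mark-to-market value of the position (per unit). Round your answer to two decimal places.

-HK$15.87

PV(remaining dividends) I = 2.88·e^(−0.0554·3/12) + 4.79·e^(−0.0554·8/12) = 7.4567
Current forward F = (S − I)·e^(rT) = (659.98 − 7.4567)·e^(0.0554·10/12) = 652.5233 × 1.047249 = 683.3544
Value (long) = (F − K)·e^(−rT) = (683.3544 − 699.97) × 0.954883 = -15.8660
Value = -HK$15.87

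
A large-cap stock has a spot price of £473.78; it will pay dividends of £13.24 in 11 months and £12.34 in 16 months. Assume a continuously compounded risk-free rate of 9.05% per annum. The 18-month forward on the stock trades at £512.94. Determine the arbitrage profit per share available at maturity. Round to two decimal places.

£3.24 per share

PV(dividends) I = 13.24·e^(−0.0905·11/12) + 12.34·e^(−0.0905·16/12) = 23.1233
Fair forward F* = (S − I)·e^(rT) = (473.78 − 23.1233)·e^0.135750 = 450.6567 × 1.145396 = 516.1804
Market £512.94 < fair 516.1804: forward underpriced → reverse cash-and-carry (short the stock, invest proceeds at r, pay the dividends, go long the forward).
Profit at T = |F_mkt − F*| = |512.94 − 516.1804| = £3.24 per share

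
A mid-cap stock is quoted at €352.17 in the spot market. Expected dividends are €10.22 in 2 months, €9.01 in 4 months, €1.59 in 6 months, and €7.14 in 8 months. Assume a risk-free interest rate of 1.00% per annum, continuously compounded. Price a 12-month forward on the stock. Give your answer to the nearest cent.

€327.57

PV(dividends) I = 10.22·e^(−0.0100·2/12) + 9.01·e^(−0.0100·4/12) + 1.59·e^(−0.0100·6/12) + 7.14·e^(−0.0100·8/12)
I = 10.2030 + 8.9800 + 1.5821 + 7.0926 = 27.8577
F = (S − I)·e^(rT) = (352.17 − 27.8577) · e^(0.0100·12/12)
= 324.3123 · e^0.010000 = 324.3123 × 1.010050 = €327.57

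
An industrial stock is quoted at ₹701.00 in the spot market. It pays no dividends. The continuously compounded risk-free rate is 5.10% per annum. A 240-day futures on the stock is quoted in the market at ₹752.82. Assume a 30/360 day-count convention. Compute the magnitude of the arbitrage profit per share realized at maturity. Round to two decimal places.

₹27.58 per share

Fair futures: F* = S·e^(carry·T), with carry = r = 0.0510
F* = 701.00 · e^(0.0510 × 240/360) = 701.00 · e^0.034000 = 701.00 × 1.034585 = ₹725.2441
Market ₹752.82 > fair ₹725.2441: forward overpriced → cash-and-carry (buy spot, short the forward).
At maturity, profit = |F_mkt − F*| = |752.82 − 725.2441| = ₹27.58 per share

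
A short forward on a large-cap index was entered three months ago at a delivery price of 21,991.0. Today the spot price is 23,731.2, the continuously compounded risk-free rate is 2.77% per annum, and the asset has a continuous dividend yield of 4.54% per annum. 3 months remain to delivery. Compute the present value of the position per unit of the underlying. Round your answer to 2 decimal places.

-1624.14

Current fair forward for the remaining 3 months: F = S·e^((r − q)·T), (r − q) = 0.0277 − 0.0454 = -0.0177
F = 23731.2 · e^(-0.0177 × 3/12) = 23731.2 × 0.99558478 = 23626.4215
Value of long forward = (F − K)·e^(−rT) = (23626.4215 − 21991.0) · e^(−0.0277·3/12)
= 1635.4215 × 0.99309892 = 1624.14
Short position value = −(long value) = -1624.14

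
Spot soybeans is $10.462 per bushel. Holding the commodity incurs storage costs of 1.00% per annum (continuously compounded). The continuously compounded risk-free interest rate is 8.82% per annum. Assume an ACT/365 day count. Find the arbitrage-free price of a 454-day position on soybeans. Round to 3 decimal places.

$11.821 per bushel

Net carry = r + u − y = 0.0882 + 0.0100 − 0.0000 = 0.0982
F = S·e^((r+u−y)T) = 10.462 · e^(0.0982 × 454/365) = 10.462 · e^0.122145
= 10.462 × 1.129918 = $11.821 per bushel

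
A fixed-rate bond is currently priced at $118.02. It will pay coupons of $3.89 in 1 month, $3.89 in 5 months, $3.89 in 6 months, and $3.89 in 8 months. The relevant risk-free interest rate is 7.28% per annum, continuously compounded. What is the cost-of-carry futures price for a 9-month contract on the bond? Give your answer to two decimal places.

PV(coupons) I = 3.89·e^(−0.0728·1/12) + 3.89·e^(−0.0728·5/12) + 3.89·e^(−0.0728·6/12) + 3.89·e^(−0.0728·8/12)
I = 3.8665 + 3.7738 + 3.7510 + 3.7057 = 15.0970
F = (S − I)·e^(rT) = (118.02 − 15.0970) · e^(0.0728·9/12)
= 102.9230 · e^0.054600 = 102.9230 × 1.056118 = $108.70

$108.70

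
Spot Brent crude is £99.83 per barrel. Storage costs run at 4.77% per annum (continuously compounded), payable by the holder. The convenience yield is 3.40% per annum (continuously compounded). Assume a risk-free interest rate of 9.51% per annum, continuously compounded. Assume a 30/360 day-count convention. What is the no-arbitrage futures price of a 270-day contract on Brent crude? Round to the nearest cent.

Net carry = r + u − y = 0.0951 + 0.0477 − 0.0340 = 0.1088
F = S·e^((r+u−y)T) = 99.83 · e^(0.1088 × 270/360) = 99.83 · e^0.081600
= 99.83 × 1.085022 = £108.32 per barrel

£108.32 per barrel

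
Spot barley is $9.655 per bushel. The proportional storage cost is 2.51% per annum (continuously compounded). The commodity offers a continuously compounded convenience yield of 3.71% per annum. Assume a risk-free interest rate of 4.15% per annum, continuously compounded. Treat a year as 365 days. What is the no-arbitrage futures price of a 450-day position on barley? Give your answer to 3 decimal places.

Net carry = r + u − y = 0.0415 + 0.0251 − 0.0371 = 0.0295
F = S·e^((r+u−y)T) = 9.655 · e^(0.0295 × 450/365) = 9.655 · e^0.036370
= 9.655 × 1.037039 = $10.013 per bushel

$10.013 per bushel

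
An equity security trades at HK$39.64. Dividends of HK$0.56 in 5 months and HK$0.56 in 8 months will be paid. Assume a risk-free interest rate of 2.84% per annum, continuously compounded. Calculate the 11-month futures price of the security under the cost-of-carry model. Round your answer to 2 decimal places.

HK$39.55

PV(dividends) I = 0.56·e^(−0.0284·5/12) + 0.56·e^(−0.0284·8/12)
I = 0.5534 + 0.5495 = 1.1029
F = (S − I)·e^(rT) = (39.64 − 1.1029) · e^(0.0284·11/12)
= 38.5371 · e^0.026033 = 38.5371 × 1.026375 = HK$39.55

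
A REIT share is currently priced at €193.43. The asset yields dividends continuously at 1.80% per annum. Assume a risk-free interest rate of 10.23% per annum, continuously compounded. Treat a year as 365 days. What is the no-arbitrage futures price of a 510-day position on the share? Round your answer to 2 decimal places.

€217.61

F = S·e^((r − q)T) = 193.43 · e^((0.1023 − 0.0180) × 510/365)
= 193.43 · e^0.117789 = 193.43 × 1.125007
F = €217.61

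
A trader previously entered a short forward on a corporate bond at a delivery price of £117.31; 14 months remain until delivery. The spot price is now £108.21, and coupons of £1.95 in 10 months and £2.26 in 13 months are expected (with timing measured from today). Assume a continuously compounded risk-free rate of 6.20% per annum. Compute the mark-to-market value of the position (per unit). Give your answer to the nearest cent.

£4.88

PV(remaining coupons) I = 1.95·e^(−0.0620·10/12) + 2.26·e^(−0.0620·13/12) = 3.9650
Current forward F = (S − I)·e^(rT) = (108.21 − 3.9650)·e^(0.0620·14/12) = 104.2450 × 1.075014 = 112.0648
Value (long) = (F − K)·e^(−rT) = (112.0648 − 117.31) × 0.930221 = -4.8792
Short position value = −(long value) = £4.88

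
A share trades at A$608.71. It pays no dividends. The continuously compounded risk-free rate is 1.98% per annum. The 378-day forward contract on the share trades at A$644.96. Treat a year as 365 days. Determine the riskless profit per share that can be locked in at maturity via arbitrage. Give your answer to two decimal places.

Fair forward: F* = S·e^(carry·T), with carry = r = 0.0198
F* = 608.71 · e^(0.0198 × 378/365) = 608.71 · e^0.020505 = 608.71 × 1.020717 = A$621.3206
Market A$644.96 > fair A$621.3206: forward overpriced → cash-and-carry (buy spot, short the forward).
At maturity, profit = |F_mkt − F*| = |644.96 − 621.3206| = A$23.64 per share

A$23.64 per share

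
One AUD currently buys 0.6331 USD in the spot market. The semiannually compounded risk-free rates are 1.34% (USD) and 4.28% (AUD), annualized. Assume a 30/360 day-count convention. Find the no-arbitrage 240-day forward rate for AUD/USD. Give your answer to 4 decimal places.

0.6210

By covered interest parity, F = S · (1+r_USD/2)^(2T) / (1+r_AUD/2)^(2T)
= 0.6331 × 1.008943 / 1.028635 = 0.6331 × 0.980856
F = 0.6210 USD per AUD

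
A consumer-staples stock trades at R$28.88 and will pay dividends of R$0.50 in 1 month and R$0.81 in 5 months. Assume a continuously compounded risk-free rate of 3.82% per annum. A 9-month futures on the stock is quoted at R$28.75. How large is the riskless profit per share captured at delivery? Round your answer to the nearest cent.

R$0.36 per share

PV(dividends) I = 0.50·e^(−0.0382·1/12) + 0.81·e^(−0.0382·5/12) = 1.2956
Fair futures F* = (S − I)·e^(rT) = (28.88 − 1.2956)·e^0.028650 = 27.5844 × 1.029064 = 28.3861
Market R$28.75 > fair 28.3861: forward overpriced → cash-and-carry (borrow at r, buy the stock and collect the dividends, short the forward).
Profit at T = |F_mkt − F*| = |28.75 − 28.3861| = R$0.36 per share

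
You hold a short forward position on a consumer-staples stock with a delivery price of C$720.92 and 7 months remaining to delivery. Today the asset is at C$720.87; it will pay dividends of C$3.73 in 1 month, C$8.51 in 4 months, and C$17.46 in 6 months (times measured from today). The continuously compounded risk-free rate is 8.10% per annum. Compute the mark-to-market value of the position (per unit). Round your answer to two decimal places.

-C$4.47

PV(remaining dividends) I = 3.73·e^(−0.0810·1/12) + 8.51·e^(−0.0810·4/12) + 17.46·e^(−0.0810·6/12) = 28.7552
Current forward F = (S − I)·e^(rT) = (720.87 − 28.7552)·e^(0.0810·7/12) = 692.1148 × 1.048384 = 725.6021
Value (long) = (F − K)·e^(−rT) = (725.6021 − 720.92) × 0.953849 = 4.4660
Short position value = −(long value) = -C$4.47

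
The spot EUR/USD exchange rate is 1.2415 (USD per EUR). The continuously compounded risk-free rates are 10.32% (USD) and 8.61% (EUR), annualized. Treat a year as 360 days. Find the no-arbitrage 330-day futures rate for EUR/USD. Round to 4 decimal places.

F = S·e^((r_USD − r_EUR)T) = 1.2415 · e^((0.1032 − 0.0861) × 330/360)
= 1.2415 · e^0.015675 = 1.2415 × 1.015798
F = 1.2611 USD per EUR

1.2611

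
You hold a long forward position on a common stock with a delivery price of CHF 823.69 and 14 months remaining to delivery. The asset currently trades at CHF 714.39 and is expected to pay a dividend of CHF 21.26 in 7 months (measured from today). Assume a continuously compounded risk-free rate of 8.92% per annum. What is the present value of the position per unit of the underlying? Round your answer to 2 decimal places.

-CHF 48.07

PV(remaining dividends) I = 21.26·e^(−0.0892·7/12) = 20.1821
Current forward F = (S − I)·e^(rT) = (714.39 − 20.1821)·e^(0.0892·14/12) = 694.2079 × 1.109674 = 770.3445
Value (long) = (F − K)·e^(−rT) = (770.3445 − 823.69) × 0.901165 = -48.0731
Value = -CHF 48.07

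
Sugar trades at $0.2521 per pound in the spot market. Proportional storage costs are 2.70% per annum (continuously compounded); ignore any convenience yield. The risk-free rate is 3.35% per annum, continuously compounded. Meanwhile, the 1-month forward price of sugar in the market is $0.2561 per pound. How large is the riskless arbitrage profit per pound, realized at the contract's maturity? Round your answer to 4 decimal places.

Fair forward: F* = S·e^(carry·T), with carry = (r + u) = 0.0335 + 0.0270 = 0.0605
F* = 0.2521 · e^(0.0605 × 1/12) = 0.2521 · e^0.005042 = 0.2521 × 1.005055 = $0.2534
Market $0.2561 > fair $0.2534: forward overpriced → cash-and-carry (buy spot, short the forward).
At maturity, profit = |F_mkt − F*| = |0.2561 − 0.2534| = $0.0027 per pound

$0.0027 per pound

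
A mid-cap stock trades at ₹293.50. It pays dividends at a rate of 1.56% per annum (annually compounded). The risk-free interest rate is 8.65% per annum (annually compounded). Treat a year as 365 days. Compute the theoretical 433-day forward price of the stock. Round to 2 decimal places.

F = S · (1+r)^T / (1+q)^T
= 293.50 × 1.103423 / 1.018533 = 293.50 × 1.083345
F = ₹317.96

₹317.96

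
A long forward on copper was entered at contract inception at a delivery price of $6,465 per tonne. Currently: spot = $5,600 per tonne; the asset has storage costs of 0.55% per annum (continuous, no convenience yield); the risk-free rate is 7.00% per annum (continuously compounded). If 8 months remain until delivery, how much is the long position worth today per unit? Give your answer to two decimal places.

-$549.66 per tonne

Current fair forward for the remaining 8 months: F = S·e^((r + u)·T), (r + u) = 0.0700 + 0.0055 = 0.0755
F = 5600 · e^(0.0755 × 8/12) = 5600 × 1.05162158 = 5889.0808
Value of long forward = (F − K)·e^(−rT) = (5889.0808 − 6465) · e^(−0.0700·8/12)
= -575.9192 × 0.95440548 = -549.66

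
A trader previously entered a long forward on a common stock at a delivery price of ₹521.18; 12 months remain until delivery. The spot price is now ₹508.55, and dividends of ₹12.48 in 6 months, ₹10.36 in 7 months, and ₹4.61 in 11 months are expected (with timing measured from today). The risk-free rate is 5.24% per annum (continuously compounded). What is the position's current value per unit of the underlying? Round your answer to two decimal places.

PV(remaining dividends) I = 12.48·e^(−0.0524·6/12) + 10.36·e^(−0.0524·7/12) + 4.61·e^(−0.0524·11/12) = 26.5992
Current forward F = (S − I)·e^(rT) = (508.55 − 26.5992)·e^(0.0524·12/12) = 481.9508 × 1.053797 = 507.8783
Value (long) = (F − K)·e^(−rT) = (507.8783 − 521.18) × 0.948949 = -12.6226
Value = -₹12.62

-₹12.62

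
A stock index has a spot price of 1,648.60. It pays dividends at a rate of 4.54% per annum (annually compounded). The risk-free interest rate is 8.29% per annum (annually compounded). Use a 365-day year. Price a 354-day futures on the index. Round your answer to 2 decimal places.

F = S · (1+r)^T / (1+q)^T
= 1648.60 × 1.08030395 / 1.04400212 = 1648.60 × 1.03477180
F = 1,705.92

1,705.92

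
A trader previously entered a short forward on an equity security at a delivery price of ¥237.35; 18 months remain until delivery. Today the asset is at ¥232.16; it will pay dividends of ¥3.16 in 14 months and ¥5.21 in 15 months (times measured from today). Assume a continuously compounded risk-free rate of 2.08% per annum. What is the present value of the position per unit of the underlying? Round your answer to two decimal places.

¥6.06

PV(remaining dividends) I = 3.16·e^(−0.0208·14/12) + 5.21·e^(−0.0208·15/12) = 8.1605
Current forward F = (S − I)·e^(rT) = (232.16 − 8.1605)·e^(0.0208·18/12) = 223.9995 × 1.031692 = 231.0985
Value (long) = (F − K)·e^(−rT) = (231.0985 − 237.35) × 0.969282 = -6.0595
Short position value = −(long value) = ¥6.06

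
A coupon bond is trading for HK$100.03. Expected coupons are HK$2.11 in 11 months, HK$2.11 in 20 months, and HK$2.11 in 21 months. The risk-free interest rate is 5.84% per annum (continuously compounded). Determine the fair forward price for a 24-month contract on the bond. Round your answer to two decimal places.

HK$105.88

PV(coupons) I = 2.11·e^(−0.0584·11/12) + 2.11·e^(−0.0584·20/12) + 2.11·e^(−0.0584·21/12)
I = 2.0000 + 1.9143 + 1.9050 = 5.8193
F = (S − I)·e^(rT) = (100.03 − 5.8193) · e^(0.0584·24/12)
= 94.2107 · e^0.116800 = 94.2107 × 1.123895 = HK$105.88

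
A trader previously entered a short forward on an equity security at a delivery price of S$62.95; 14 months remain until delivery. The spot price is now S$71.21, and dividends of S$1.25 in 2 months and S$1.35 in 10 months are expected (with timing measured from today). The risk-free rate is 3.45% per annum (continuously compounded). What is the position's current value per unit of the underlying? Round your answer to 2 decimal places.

-S$8.19

PV(remaining dividends) I = 1.25·e^(−0.0345·2/12) + 1.35·e^(−0.0345·10/12) = 2.5546
Current forward F = (S − I)·e^(rT) = (71.21 − 2.5546)·e^(0.0345·14/12) = 68.6554 × 1.041071 = 71.4751
Value (long) = (F − K)·e^(−rT) = (71.4751 − 62.95) × 0.960549 = 8.1888
Short position value = −(long value) = -S$8.19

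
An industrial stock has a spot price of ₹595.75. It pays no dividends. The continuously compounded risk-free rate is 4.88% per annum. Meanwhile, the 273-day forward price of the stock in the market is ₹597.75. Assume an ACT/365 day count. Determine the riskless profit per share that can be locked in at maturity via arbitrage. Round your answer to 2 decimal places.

Fair forward: F* = S·e^(carry·T), with carry = r = 0.0488
F* = 595.75 · e^(0.0488 × 273/365) = 595.75 · e^0.036500 = 595.75 × 1.037174 = ₹617.8964
Market ₹597.75 < fair ₹617.8964: forward underpriced → reverse cash-and-carry (short spot, go long the forward).
At maturity, profit = |F_mkt − F*| = |597.75 − 617.8964| = ₹20.15 per share

₹20.15 per share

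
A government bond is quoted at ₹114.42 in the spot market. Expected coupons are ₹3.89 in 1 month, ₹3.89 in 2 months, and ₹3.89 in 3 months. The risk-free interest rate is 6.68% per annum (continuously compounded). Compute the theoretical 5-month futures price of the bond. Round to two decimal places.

PV(coupons) I = 3.89·e^(−0.0668·1/12) + 3.89·e^(−0.0668·2/12) + 3.89·e^(−0.0668·3/12)
I = 3.8684 + 3.8469 + 3.8256 = 11.5409
F = (S − I)·e^(rT) = (114.42 − 11.5409) · e^(0.0668·5/12)
= 102.8791 · e^0.027833 = 102.8791 × 1.028224 = ₹105.78

₹105.78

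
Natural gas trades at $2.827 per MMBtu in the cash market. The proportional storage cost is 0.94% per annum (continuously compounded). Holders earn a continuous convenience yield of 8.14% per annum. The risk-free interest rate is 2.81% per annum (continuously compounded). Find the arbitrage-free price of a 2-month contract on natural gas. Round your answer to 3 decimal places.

$2.806 per MMBtu

Net carry = r + u − y = 0.0281 + 0.0094 − 0.0814 = -0.0439
F = S·e^((r+u−y)T) = 2.827 · e^(-0.0439 × 2/12) = 2.827 · e^-0.007317
= 2.827 × 0.992710 = $2.806 per MMBtu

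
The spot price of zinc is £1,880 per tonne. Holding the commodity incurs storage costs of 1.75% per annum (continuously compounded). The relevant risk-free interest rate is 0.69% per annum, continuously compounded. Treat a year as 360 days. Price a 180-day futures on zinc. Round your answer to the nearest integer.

£1,903 per tonne

Net carry = r + u − y = 0.0069 + 0.0175 − 0.0000 = 0.0244
F = S·e^((r+u−y)T) = 1880 · e^(0.0244 × 180/360) = 1880 · e^0.012200
= 1880 × 1.012275 = £1,903 per tonne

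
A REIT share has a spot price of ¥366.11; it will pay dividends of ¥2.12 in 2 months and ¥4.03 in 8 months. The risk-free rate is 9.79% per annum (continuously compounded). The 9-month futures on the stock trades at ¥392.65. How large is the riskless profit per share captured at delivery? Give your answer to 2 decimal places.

PV(dividends) I = 2.12·e^(−0.0979·2/12) + 4.03·e^(−0.0979·8/12) = 5.8611
Fair futures F* = (S − I)·e^(rT) = (366.11 − 5.8611)·e^0.073425 = 360.2489 × 1.076188 = 387.6955
Market ¥392.65 > fair 387.6955: forward overpriced → cash-and-carry (borrow at r, buy the stock and collect the dividends, short the forward).
Profit at T = |F_mkt − F*| = |392.65 − 387.6955| = ¥4.95 per share

¥4.95 per share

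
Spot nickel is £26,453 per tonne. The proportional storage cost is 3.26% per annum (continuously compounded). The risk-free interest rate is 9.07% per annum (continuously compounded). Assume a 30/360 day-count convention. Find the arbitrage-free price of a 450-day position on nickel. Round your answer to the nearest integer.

£30,861 per tonne

Net carry = r + u − y = 0.0907 + 0.0326 − 0.0000 = 0.1233
F = S·e^((r+u−y)T) = 26453 · e^(0.1233 × 450/360) = 26453 · e^0.154125
= 26453 × 1.166637 = £30,861 per tonne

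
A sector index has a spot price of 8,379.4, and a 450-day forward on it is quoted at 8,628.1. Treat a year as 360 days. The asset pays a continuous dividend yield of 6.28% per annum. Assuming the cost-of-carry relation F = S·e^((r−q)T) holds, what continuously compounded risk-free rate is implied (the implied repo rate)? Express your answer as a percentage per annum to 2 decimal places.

8.62%

From F = S·e^((r−q)T): (r − q) = ln(F/S)/T
ln(8628.1/8379.4) = ln(1.029680) = 0.029248
(r − q) = 0.029248 / (450/360) = 0.023398
r = ln(F/S)/T + q = 0.023398 + 0.0628 = 0.086198
r = 8.62%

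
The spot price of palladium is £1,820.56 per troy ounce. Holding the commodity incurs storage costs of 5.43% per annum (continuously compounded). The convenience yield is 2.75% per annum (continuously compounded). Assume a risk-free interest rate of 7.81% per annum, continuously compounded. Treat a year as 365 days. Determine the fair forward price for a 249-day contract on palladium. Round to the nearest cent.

£1,955.62 per troy ounce

Net carry = r + u − y = 0.0781 + 0.0543 − 0.0275 = 0.1049
F = S·e^((r+u−y)T) = 1820.56 · e^(0.1049 × 249/365) = 1820.56 · e^0.07156192
= 1820.56 × 1.07418466 = £1,955.62 per troy ounce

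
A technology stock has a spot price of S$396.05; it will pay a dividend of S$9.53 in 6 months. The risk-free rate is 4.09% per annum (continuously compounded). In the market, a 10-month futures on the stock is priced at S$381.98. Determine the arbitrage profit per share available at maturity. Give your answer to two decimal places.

S$18.14 per share

PV(dividends) I = 9.53·e^(−0.0409·6/12) = 9.3371
Fair futures F* = (S − I)·e^(rT) = (396.05 − 9.3371)·e^0.034083 = 386.7129 × 1.034670 = 400.1202
Market S$381.98 < fair 400.1202: forward underpriced → reverse cash-and-carry (short the stock, invest proceeds at r, pay the dividends, go long the forward).
Profit at T = |F_mkt − F*| = |381.98 − 400.1202| = S$18.14 per share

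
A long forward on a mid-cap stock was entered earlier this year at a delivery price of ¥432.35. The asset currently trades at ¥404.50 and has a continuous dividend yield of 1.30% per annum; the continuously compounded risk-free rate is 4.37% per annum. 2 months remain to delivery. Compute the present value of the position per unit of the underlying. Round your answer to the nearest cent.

-¥25.59

Current fair forward for the remaining 2 months: F = S·e^((r − q)·T), (r − q) = 0.0437 − 0.0130 = 0.0307
F = 404.50 · e^(0.0307 × 2/12) = 404.50 × 1.005130 = 406.5751
Value of long forward = (F − K)·e^(−rT) = (406.5751 − 432.35) · e^(−0.0437·2/12)
= -25.7749 × 0.992743 = -25.59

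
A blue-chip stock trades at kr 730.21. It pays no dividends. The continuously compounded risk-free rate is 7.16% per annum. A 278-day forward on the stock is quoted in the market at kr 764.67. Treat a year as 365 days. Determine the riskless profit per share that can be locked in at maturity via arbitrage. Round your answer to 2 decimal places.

Fair forward: F* = S·e^(carry·T), with carry = r = 0.0716
F* = 730.21 · e^(0.0716 × 278/365) = 730.21 · e^0.054534 = 730.21 × 1.056048 = kr 771.1368
Market kr 764.67 < fair kr 771.1368: forward underpriced → reverse cash-and-carry (short spot, go long the forward).
At maturity, profit = |F_mkt − F*| = |764.67 − 771.1368| = kr 6.47 per share

kr 6.47 per share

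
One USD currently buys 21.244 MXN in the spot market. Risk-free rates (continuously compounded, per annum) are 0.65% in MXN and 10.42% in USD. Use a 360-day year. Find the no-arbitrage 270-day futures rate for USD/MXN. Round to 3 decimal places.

19.743

F = S·e^((r_MXN − r_USD)T) = 21.244 · e^((0.0065 − 0.1042) × 270/360)
= 21.244 · e^-0.073275 = 21.244 × 0.929345
F = 19.743 MXN per USD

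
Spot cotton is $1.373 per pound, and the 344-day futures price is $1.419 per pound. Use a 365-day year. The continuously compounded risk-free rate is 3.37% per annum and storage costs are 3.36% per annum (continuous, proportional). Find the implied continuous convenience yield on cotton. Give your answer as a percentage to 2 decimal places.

F = S·e^((r+u−y)T) ⇒ (r+u−y) = ln(F/S)/T
ln(1.419/1.373) = 0.032954; /T ⇒ 0.034966
y = r + u − ln(F/S)/T = 0.0337 + 0.0336 − 0.034966 = 0.032334
y = 3.23%

3.23%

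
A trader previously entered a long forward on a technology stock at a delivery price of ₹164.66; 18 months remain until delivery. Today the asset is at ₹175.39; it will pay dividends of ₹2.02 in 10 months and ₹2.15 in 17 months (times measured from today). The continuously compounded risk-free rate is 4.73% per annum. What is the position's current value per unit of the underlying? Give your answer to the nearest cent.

PV(remaining dividends) I = 2.02·e^(−0.0473·10/12) + 2.15·e^(−0.0473·17/12) = 3.9526
Current forward F = (S − I)·e^(rT) = (175.39 − 3.9526)·e^(0.0473·18/12) = 171.4374 × 1.073528 = 184.0428
Value (long) = (F − K)·e^(−rT) = (184.0428 − 164.66) × 0.931508 = 18.0552
Value = ₹18.06

₹18.06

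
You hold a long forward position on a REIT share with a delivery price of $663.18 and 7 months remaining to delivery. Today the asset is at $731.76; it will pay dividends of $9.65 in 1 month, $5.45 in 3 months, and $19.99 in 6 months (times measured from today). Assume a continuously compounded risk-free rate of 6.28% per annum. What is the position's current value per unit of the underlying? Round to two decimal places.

PV(remaining dividends) I = 9.65·e^(−0.0628·1/12) + 5.45·e^(−0.0628·3/12) + 19.99·e^(−0.0628·6/12) = 34.3368
Current forward F = (S − I)·e^(rT) = (731.76 − 34.3368)·e^(0.0628·7/12) = 697.4232 × 1.037313 = 723.4462
Value (long) = (F − K)·e^(−rT) = (723.4462 − 663.18) × 0.964030 = 58.0984
Value = $58.10

$58.10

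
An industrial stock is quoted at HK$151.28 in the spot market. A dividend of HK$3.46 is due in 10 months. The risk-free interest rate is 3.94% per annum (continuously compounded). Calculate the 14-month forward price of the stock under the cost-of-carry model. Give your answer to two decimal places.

PV(dividends) I = 3.46·e^(−0.0394·10/12)
I = 3.3482
F = (S − I)·e^(rT) = (151.28 − 3.3482) · e^(0.0394·14/12)
= 147.9318 · e^0.045967 = 147.9318 × 1.047040 = HK$154.89

HK$154.89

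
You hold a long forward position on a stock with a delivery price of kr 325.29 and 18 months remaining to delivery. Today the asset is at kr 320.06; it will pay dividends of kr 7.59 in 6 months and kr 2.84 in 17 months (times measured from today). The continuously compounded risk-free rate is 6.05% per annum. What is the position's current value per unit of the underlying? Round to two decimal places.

PV(remaining dividends) I = 7.59·e^(−0.0605·6/12) + 2.84·e^(−0.0605·17/12) = 9.9706
Current forward F = (S − I)·e^(rT) = (320.06 − 9.9706)·e^(0.0605·18/12) = 310.0894 × 1.094995 = 339.5463
Value (long) = (F − K)·e^(−rT) = (339.5463 − 325.29) × 0.913246 = 13.0195
Value = kr 13.02

kr 13.02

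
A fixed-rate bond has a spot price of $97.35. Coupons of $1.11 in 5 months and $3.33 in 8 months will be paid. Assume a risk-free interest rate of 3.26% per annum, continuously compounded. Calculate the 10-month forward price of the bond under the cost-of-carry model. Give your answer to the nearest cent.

PV(coupons) I = 1.11·e^(−0.0326·5/12) + 3.33·e^(−0.0326·8/12)
I = 1.0950 + 3.2584 = 4.3534
F = (S − I)·e^(rT) = (97.35 − 4.3534) · e^(0.0326·10/12)
= 92.9966 · e^0.027167 = 92.9966 × 1.027539 = $95.56

$95.56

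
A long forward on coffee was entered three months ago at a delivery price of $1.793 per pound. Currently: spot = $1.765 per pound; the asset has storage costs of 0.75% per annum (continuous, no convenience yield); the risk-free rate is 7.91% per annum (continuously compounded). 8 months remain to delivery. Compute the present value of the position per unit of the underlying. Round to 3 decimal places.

$0.073 per pound

Current fair forward for the remaining 8 months: F = S·e^((r + u)·T), (r + u) = 0.0791 + 0.0075 = 0.0866
F = 1.765 · e^(0.0866 × 8/12) = 1.765 × 1.059432 = 1.8699
Value of long forward = (F − K)·e^(−rT) = (1.8699 − 1.793) · e^(−0.0791·8/12)
= 0.0769 × 0.948633 = 0.073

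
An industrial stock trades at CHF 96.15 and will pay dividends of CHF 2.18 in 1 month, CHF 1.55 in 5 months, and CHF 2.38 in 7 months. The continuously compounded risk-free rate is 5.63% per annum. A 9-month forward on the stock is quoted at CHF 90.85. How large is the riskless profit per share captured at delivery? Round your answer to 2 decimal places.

PV(dividends) I = 2.18·e^(−0.0563·1/12) + 1.55·e^(−0.0563·5/12) + 2.38·e^(−0.0563·7/12) = 5.9870
Fair forward F* = (S − I)·e^(rT) = (96.15 − 5.9870)·e^0.042225 = 90.1630 × 1.043129 = 94.0516
Market CHF 90.85 < fair 94.0516: forward underpriced → reverse cash-and-carry (short the stock, invest proceeds at r, pay the dividends, go long the forward).
Profit at T = |F_mkt − F*| = |90.85 − 94.0516| = CHF 3.20 per share

CHF 3.20 per share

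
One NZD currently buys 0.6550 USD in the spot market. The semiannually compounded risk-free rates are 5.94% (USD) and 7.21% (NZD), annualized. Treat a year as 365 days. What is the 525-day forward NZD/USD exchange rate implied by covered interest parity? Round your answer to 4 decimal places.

0.6435

By covered interest parity, F = S · (1+r_USD/2)^(2T) / (1+r_NZD/2)^(2T)
= 0.6550 × 1.087840 / 1.107251 = 0.6550 × 0.982469
F = 0.6435 USD per NZD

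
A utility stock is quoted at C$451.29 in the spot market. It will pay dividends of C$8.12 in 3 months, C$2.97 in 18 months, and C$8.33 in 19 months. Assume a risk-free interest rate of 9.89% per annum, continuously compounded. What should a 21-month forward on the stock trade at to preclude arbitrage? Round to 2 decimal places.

PV(dividends) I = 8.12·e^(−0.0989·3/12) + 2.97·e^(−0.0989·18/12) + 8.33·e^(−0.0989·19/12)
I = 7.9217 + 2.5605 + 7.1226 = 17.6048
F = (S − I)·e^(rT) = (451.29 − 17.6048) · e^(0.0989·21/12)
= 433.6852 · e^0.173075 = 433.6852 × 1.188955 = C$515.63

C$515.63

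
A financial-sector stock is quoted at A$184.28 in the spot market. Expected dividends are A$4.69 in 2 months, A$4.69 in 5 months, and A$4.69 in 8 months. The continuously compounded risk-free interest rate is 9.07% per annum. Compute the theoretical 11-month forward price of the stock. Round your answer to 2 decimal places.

A$185.53

PV(dividends) I = 4.69·e^(−0.0907·2/12) + 4.69·e^(−0.0907·5/12) + 4.69·e^(−0.0907·8/12)
I = 4.6196 + 4.5161 + 4.4148 = 13.5505
F = (S − I)·e^(rT) = (184.28 − 13.5505) · e^(0.0907·11/12)
= 170.7295 · e^0.083142 = 170.7295 × 1.086696 = A$185.53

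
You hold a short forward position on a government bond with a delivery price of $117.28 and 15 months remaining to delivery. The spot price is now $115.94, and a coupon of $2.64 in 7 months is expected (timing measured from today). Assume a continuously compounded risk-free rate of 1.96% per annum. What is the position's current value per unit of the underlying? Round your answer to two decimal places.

PV(remaining coupons) I = 2.64·e^(−0.0196·7/12) = 2.6100
Current forward F = (S − I)·e^(rT) = (115.94 − 2.6100)·e^(0.0196·15/12) = 113.3300 × 1.024803 = 116.1409
Value (long) = (F − K)·e^(−rT) = (116.1409 − 117.28) × 0.975798 = -1.1115
Short position value = −(long value) = $1.11

$1.11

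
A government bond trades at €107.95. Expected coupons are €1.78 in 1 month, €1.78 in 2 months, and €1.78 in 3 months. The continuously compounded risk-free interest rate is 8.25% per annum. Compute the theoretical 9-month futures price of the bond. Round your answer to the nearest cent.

€109.24

PV(coupons) I = 1.78·e^(−0.0825·1/12) + 1.78·e^(−0.0825·2/12) + 1.78·e^(−0.0825·3/12)
I = 1.7678 + 1.7557 + 1.7437 = 5.2672
F = (S − I)·e^(rT) = (107.95 − 5.2672) · e^(0.0825·9/12)
= 102.6828 · e^0.061875 = 102.6828 × 1.063829 = €109.24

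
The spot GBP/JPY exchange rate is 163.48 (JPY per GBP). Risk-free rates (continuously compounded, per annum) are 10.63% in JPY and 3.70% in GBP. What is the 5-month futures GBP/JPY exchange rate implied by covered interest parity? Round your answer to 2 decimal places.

168.27

F = S·e^((r_JPY − r_GBP)T) = 163.48 · e^((0.1063 − 0.0370) × 5/12)
= 163.48 · e^0.028875 = 163.48 × 1.029296
F = 168.27 JPY per GBP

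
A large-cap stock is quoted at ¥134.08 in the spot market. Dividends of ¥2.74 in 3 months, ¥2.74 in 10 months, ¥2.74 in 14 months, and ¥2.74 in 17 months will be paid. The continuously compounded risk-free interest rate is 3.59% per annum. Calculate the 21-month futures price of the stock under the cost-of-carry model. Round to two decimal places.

PV(dividends) I = 2.74·e^(−0.0359·3/12) + 2.74·e^(−0.0359·10/12) + 2.74·e^(−0.0359·14/12) + 2.74·e^(−0.0359·17/12)
I = 2.7155 + 2.6592 + 2.6276 + 2.6041 = 10.6064
F = (S − I)·e^(rT) = (134.08 − 10.6064) · e^(0.0359·21/12)
= 123.4736 · e^0.062825 = 123.4736 × 1.064840 = ¥131.48

¥131.48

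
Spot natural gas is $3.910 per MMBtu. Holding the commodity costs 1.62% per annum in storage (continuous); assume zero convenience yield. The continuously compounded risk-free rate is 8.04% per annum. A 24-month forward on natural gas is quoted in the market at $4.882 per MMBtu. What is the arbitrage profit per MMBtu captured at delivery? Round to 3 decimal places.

$0.139 per MMBtu

Fair forward: F* = S·e^(carry·T), with carry = (r + u) = 0.0804 + 0.0162 = 0.0966
F* = 3.910 · e^(0.0966 × 24/12) = 3.910 · e^0.193200 = 3.910 × 1.213125 = $4.7433
Market $4.882 > fair $4.7433: forward overpriced → cash-and-carry (buy spot, short the forward).
At maturity, profit = |F_mkt − F*| = |4.882 − 4.7433| = $0.139 per MMBtu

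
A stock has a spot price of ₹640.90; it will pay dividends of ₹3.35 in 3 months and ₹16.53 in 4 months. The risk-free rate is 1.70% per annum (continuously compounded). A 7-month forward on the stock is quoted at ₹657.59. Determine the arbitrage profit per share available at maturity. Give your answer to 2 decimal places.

₹30.27 per share

PV(dividends) I = 3.35·e^(−0.0170·3/12) + 16.53·e^(−0.0170·4/12) = 19.7724
Fair forward F* = (S − I)·e^(rT) = (640.90 − 19.7724)·e^0.009917 = 621.1276 × 1.009966 = 627.3178
Market ₹657.59 > fair 627.3178: forward overpriced → cash-and-carry (borrow at r, buy the stock and collect the dividends, short the forward).
Profit at T = |F_mkt − F*| = |657.59 − 627.3178| = ₹30.27 per share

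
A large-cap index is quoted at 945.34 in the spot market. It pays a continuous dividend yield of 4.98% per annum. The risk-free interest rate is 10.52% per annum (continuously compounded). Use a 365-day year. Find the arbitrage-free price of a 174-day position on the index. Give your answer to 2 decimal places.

F = S·e^((r − q)T) = 945.34 · e^((0.1052 − 0.0498) × 174/365)
= 945.34 · e^0.026410 = 945.34 × 1.026762
F = 970.64

970.64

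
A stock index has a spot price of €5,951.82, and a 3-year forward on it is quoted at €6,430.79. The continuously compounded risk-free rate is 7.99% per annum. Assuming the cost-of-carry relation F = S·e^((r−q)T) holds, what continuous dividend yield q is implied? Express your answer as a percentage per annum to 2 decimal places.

5.41%

From F = S·e^((r−q)T): (r − q) = ln(F/S)/T
ln(6430.79/5951.82) = ln(1.080475) = 0.077401
(r − q) = 0.077401 / (3) = 0.025800
q = r − ln(F/S)/T = 0.0799 − 0.025800 = 0.054100
q = 5.41%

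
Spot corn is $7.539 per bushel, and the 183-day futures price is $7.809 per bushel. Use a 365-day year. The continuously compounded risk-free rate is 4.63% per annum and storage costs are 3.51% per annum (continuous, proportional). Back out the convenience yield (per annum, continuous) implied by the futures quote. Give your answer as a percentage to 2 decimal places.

F = S·e^((r+u−y)T) ⇒ (r+u−y) = ln(F/S)/T
ln(7.809/7.539) = 0.035187; /T ⇒ 0.070182
y = r + u − ln(F/S)/T = 0.0463 + 0.0351 − 0.070182 = 0.011218
y = 1.12%

1.12%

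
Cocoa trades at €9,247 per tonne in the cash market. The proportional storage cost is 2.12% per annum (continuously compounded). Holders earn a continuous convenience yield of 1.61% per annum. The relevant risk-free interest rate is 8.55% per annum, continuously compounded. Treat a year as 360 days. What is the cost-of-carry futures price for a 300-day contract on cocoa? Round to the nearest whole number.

€9,972 per tonne

Net carry = r + u − y = 0.0855 + 0.0212 − 0.0161 = 0.0906
F = S·e^((r+u−y)T) = 9247 · e^(0.0906 × 300/360) = 9247 · e^0.075500
= 9247 × 1.078423 = €9,972 per tonne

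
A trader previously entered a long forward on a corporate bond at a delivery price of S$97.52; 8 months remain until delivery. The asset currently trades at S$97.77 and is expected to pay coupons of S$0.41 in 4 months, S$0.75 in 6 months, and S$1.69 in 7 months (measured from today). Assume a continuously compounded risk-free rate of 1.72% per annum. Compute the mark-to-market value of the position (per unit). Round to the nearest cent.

-S$1.46

PV(remaining coupons) I = 0.41·e^(−0.0172·4/12) + 0.75·e^(−0.0172·6/12) + 1.69·e^(−0.0172·7/12) = 2.8244
Current forward F = (S − I)·e^(rT) = (97.77 − 2.8244)·e^(0.0172·8/12) = 94.9456 × 1.011533 = 96.0406
Value (long) = (F − K)·e^(−rT) = (96.0406 − 97.52) × 0.988599 = -1.4625
Value = -S$1.46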